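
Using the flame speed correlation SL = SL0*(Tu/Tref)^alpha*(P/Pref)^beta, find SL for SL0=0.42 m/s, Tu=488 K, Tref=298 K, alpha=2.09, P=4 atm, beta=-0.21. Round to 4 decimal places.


SL = SL0 * (Tu/Tref)^alpha * (P/Pref)^beta
T ratio = 488/298 = 1.63758389
(T ratio)^alpha = 1.63758389^2.09 = 2.803402
(P/Pref)^beta = 4^(-0.21) = 0.747425
SL = 0.42 * 2.803402 * 0.747425 = 0.8800 m/s


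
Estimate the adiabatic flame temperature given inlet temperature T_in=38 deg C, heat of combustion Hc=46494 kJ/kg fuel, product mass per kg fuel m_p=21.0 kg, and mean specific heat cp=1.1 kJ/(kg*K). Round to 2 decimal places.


T_ad = T_in + Hc / (m_p * cp)
Denominator = 21.0 * 1.1 = 23.1000
Temperature rise = 46494 / 23.1000 = 2012.73 K
T_ad = 38 + 2012.73 = 2050.73 deg C


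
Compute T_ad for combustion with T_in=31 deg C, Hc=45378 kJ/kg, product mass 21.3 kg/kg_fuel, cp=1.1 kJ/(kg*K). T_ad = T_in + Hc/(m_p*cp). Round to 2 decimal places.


T_ad = T_in + Hc / (m_p * cp)
Denominator = 21.3 * 1.1 = 23.4300
Temperature rise = 45378 / 23.4300 = 1936.75 K
T_ad = 31 + 1936.75 = 1967.75 deg C


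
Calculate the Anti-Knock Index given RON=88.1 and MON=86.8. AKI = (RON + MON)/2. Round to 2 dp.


AKI = (RON + MON) / 2
AKI = (88.1 + 86.8) / 2
AKI = 174.9 / 2 = 87.45


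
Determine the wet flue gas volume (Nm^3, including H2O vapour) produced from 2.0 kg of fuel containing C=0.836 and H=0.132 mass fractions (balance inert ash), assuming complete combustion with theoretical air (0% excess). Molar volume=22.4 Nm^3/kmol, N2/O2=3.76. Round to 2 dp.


Per kg fuel: CO2 = (C/12 kmol)*22.4 = (0.836/12)*22.4 = 1.56053 Nm^3
Per kg fuel: H2O = (H/2 kmol)*22.4 = (0.132/2)*22.4 = 1.47840 Nm^3
O2 needed per kg fuel = C/12 + H/4 = 0.836/12 + 0.132/4 = 0.10266667 kmol
Per kg fuel: N2 = O2*3.76*22.4 = 0.10266667*3.76*22.4 = 8.64700 Nm^3
Total per kg = 1.56053 + 1.47840 + 8.64700 = 11.68593 Nm^3
Total = 11.68593 * 2.0 = 23.37 Nm^3


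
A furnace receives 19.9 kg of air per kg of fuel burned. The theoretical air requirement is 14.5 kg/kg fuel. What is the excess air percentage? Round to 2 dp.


Excess air = actual - stoichiometric = 19.9 - 14.5 = 5.40 kg/kg fuel
Excess air % = (excess / stoich) * 100 = (5.40 / 14.5) * 100 = 37.24%


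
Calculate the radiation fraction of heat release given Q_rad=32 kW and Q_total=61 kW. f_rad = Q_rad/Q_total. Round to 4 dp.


f_rad = Q_rad / Q_total
f_rad = 32 / 61 = 0.5246


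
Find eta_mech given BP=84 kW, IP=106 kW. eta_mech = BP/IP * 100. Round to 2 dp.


eta_mech = (BP / IP) * 100
Ratio = 84 / 106 = 0.7925
eta_mech = 0.7925 * 100 = 79.25%


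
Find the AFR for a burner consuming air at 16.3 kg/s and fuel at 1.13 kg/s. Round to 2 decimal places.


AFR = m_air / m_fuel
AFR = 16.3 / 1.13 = 14.42


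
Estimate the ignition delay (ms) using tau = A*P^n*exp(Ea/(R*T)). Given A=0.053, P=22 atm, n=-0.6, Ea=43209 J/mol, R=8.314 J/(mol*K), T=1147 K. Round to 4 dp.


tau = A * P^n * exp(Ea/(R*T))
P^n = 22^(-0.6) = 0.15651155
Ea/(R*T) = 43209/(8.314*1147) = 4.531070
exp(Ea/(R*T)) = 92.857871
tau = 0.053 * 0.15651155 * 92.857871 = 0.7703 ms


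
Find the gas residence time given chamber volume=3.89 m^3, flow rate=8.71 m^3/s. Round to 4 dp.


tau = V / Q_flow
tau = 3.89 / 8.71 = 0.4466 s


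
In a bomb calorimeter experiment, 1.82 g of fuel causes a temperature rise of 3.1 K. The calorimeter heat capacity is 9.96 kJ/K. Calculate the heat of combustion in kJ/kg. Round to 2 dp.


Hc = C_cal * delta_T / m_fuel
Q_released = 9.96 * 3.1 = 30.8760 kJ
m_fuel = 1.82 g = 1.82/1000 kg = 0.001820 kg
Hc = 30.8760 / 0.001820 = 16964.84 kJ/kg


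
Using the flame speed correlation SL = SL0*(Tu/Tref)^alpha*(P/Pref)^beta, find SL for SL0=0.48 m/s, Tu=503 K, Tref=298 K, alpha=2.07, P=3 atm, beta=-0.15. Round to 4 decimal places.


SL = SL0 * (Tu/Tref)^alpha * (P/Pref)^beta
T ratio = 503/298 = 1.68791946
(T ratio)^alpha = 1.68791946^2.07 = 2.955412
(P/Pref)^beta = 3^(-0.15) = 0.848070
SL = 0.48 * 2.955412 * 0.848070 = 1.2031 m/s


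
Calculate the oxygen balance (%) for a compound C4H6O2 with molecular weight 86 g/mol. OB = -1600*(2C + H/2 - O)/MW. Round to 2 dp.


OB = -1600 * (2C + H/2 - O) / MW
Inner = 2*4 + 6/2 - 2 = 9.00
OB = -1600 * 9.00 / 86 = -167.44%


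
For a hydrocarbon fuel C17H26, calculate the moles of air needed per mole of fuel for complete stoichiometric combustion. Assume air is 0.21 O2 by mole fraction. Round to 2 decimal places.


Balanced combustion: C17H26 + 23.5 O2 -> 17 CO2 + 13 H2O
O2 needed = C + H/4 = 17 + 26/4 = 23.50 moles
Air moles = O2 / 0.21 = 23.50 / 0.21 = 111.90 moles air


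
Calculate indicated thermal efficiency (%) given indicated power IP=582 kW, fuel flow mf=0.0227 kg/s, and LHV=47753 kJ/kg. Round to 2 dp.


eta_ith = (IP / (mf * LHV)) * 100
Denominator = 0.0227 * 47753 = 1083.9931 kW
eta_ith = (582 / 1083.9931) * 100 = 53.69%


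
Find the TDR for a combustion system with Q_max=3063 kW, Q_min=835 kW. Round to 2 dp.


TDR = Q_max / Q_min
TDR = 3063 / 835 = 3.67


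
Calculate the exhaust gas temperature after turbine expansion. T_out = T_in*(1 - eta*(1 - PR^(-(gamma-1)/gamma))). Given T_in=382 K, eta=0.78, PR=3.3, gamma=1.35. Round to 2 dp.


T_out = T_in * (1 - eta * (1 - PR^(-(gamma-1)/gamma)))
Exponent = -(1.35-1)/1.35 = -0.25925926
PR^exp = 3.3^(-0.25925926) = 0.73378775
Factor = 1 - 0.78*(1 - 0.73378775) = 0.79235445
T_out = 382 * 0.79235445 = 302.68 K


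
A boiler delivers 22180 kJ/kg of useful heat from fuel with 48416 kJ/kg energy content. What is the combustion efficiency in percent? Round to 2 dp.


Efficiency = (Q_useful / Q_fuel) * 100
Efficiency = (22180 / 48416) * 100
Efficiency = 0.4581 * 100 = 45.81%


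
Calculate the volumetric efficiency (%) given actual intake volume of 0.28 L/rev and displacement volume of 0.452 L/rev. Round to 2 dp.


eta_v = (V_actual / V_disp) * 100
Ratio = 0.28 / 0.452 = 0.6195
eta_v = 0.6195 * 100 = 61.95%


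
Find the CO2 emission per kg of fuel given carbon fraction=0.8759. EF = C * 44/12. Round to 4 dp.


EF = C_frac * (M_CO2 / M_C)
EF = 0.8759 * (44/12)
EF = 0.8759 * 3.666667 = 3.2116 kg_CO2/kg_fuel


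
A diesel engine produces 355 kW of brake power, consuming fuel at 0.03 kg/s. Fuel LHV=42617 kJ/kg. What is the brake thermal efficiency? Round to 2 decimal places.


eta_BTE = (BP / (mf * LHV)) * 100
Denominator = 0.03 * 42617 = 1278.5100 kW
eta_BTE = (355 / 1278.5100) * 100 = 27.77%


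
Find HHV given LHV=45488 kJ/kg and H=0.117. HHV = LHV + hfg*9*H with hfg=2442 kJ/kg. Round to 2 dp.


HHV = LHV + hfg * 9 * H
Water addition = 2442 * 9 * 0.117 = 2571.426 kJ/kg
HHV = 45488 + 2571.426 = 48059.43 kJ/kg


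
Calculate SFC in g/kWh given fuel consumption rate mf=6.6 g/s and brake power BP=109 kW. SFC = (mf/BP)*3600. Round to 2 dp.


SFC = (mf / BP) * 3600
Rate = 6.6 / 109 = 0.060550 g/(s*kW)
SFC = 0.060550 * 3600 = 217.98 g/kWh


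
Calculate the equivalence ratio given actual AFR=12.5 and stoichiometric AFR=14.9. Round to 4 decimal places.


phi = AFR_stoich / AFR_actual
phi = 14.9 / 12.5 = 1.1920


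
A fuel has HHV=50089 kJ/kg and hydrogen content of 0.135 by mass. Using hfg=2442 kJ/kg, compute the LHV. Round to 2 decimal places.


LHV = HHV - hfg * 9 * H
Water correction = 2442 * 9 * 0.135 = 2967.030 kJ/kg
LHV = 50089 - 2967.030 = 47121.97 kJ/kg


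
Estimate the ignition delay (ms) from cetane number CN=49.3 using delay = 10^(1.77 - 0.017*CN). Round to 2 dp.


delay = 10^(1.77 - 0.017*CN)
Exponent = 1.77 - 0.017*49.3 = 0.9319
delay = 10^0.9319 = 8.55 ms


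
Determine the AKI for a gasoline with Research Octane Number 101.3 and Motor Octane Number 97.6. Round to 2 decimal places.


AKI = (RON + MON) / 2
AKI = (101.3 + 97.6) / 2
AKI = 198.9 / 2 = 99.45


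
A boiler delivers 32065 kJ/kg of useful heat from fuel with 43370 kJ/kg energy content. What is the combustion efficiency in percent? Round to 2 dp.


Efficiency = (Q_useful / Q_fuel) * 100
Efficiency = (32065 / 43370) * 100
Efficiency = 0.7393 * 100 = 73.93%


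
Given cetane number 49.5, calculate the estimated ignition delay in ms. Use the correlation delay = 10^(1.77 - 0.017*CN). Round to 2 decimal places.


delay = 10^(1.77 - 0.017*CN)
Exponent = 1.77 - 0.017*49.5 = 0.9285
delay = 10^0.9285 = 8.48 ms


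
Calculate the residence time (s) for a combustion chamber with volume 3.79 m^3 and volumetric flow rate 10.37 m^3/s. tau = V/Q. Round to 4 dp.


tau = V / Q_flow
tau = 3.79 / 10.37 = 0.3655 s


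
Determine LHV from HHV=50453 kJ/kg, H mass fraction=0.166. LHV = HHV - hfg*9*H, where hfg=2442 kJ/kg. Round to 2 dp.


LHV = HHV - hfg * 9 * H
Water correction = 2442 * 9 * 0.166 = 3648.348 kJ/kg
LHV = 50453 - 3648.348 = 46804.65 kJ/kg


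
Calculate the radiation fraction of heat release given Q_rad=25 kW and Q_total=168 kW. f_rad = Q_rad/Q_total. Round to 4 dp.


f_rad = Q_rad / Q_total
f_rad = 25 / 168 = 0.1488


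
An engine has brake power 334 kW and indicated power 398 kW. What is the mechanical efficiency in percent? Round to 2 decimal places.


eta_mech = (BP / IP) * 100
Ratio = 334 / 398 = 0.8392
eta_mech = 0.8392 * 100 = 83.92%


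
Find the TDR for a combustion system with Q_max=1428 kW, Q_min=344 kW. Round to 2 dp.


TDR = Q_max / Q_min
TDR = 1428 / 344 = 4.15


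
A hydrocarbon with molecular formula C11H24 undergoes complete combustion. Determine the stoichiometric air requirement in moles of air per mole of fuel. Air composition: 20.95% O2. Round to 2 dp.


Balanced combustion: C11H24 + 17 O2 -> 11 CO2 + 12 H2O
O2 needed = C + H/4 = 11 + 24/4 = 17.00 moles
Air moles = O2 / 0.2095 = 17.00 / 0.2095 = 81.15 moles air


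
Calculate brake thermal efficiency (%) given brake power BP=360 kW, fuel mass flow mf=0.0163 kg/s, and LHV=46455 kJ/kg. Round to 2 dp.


eta_BTE = (BP / (mf * LHV)) * 100
Denominator = 0.0163 * 46455 = 757.2165 kW
eta_BTE = (360 / 757.2165) * 100 = 47.54%


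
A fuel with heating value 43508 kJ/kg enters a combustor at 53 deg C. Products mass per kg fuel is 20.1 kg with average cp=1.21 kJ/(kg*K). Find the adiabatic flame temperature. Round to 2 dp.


T_ad = T_in + Hc / (m_p * cp)
Denominator = 20.1 * 1.21 = 24.3210
Temperature rise = 43508 / 24.3210 = 1788.91 K
T_ad = 53 + 1788.91 = 1841.91 deg C


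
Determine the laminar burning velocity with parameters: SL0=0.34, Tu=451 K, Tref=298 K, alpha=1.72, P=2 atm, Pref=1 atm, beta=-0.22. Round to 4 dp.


SL = SL0 * (Tu/Tref)^alpha * (P/Pref)^beta
T ratio = 451/298 = 1.51342282
(T ratio)^alpha = 1.51342282^1.72 = 2.039537
(P/Pref)^beta = 2^(-0.22) = 0.858565
SL = 0.34 * 2.039537 * 0.858565 = 0.5954 m/s


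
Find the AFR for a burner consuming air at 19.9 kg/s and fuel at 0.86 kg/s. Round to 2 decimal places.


AFR = m_air / m_fuel
AFR = 19.9 / 0.86 = 23.14


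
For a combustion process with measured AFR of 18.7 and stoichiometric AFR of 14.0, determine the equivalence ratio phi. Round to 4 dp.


phi = AFR_stoich / AFR_actual
phi = 14.0 / 18.7 = 0.7487


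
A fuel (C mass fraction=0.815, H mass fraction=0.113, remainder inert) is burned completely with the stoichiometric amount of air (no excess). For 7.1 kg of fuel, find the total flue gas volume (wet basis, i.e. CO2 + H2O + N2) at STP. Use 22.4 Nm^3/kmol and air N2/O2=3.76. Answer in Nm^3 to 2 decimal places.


Per kg fuel: CO2 = (C/12 kmol)*22.4 = (0.815/12)*22.4 = 1.52133 Nm^3
Per kg fuel: H2O = (H/2 kmol)*22.4 = (0.113/2)*22.4 = 1.26560 Nm^3
O2 needed per kg fuel = C/12 + H/4 = 0.815/12 + 0.113/4 = 0.09616667 kmol
Per kg fuel: N2 = O2*3.76*22.4 = 0.09616667*3.76*22.4 = 8.09954 Nm^3
Total per kg = 1.52133 + 1.26560 + 8.09954 = 10.88647 Nm^3
Total = 10.88647 * 7.1 = 77.29 Nm^3


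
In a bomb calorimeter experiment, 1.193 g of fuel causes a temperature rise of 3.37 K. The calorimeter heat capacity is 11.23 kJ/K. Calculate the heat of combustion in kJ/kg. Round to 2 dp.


Hc = C_cal * delta_T / m_fuel
Q_released = 11.23 * 3.37 = 37.8451 kJ
m_fuel = 1.193 g = 1.193/1000 kg = 0.001193 kg
Hc = 37.8451 / 0.001193 = 31722.63 kJ/kg


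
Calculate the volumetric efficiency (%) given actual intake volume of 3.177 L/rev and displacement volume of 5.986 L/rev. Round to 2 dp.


eta_v = (V_actual / V_disp) * 100
Ratio = 3.177 / 5.986 = 0.5307
eta_v = 0.5307 * 100 = 53.07%


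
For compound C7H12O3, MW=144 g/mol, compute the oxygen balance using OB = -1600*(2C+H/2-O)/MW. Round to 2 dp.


OB = -1600 * (2C + H/2 - O) / MW
Inner = 2*7 + 12/2 - 3 = 17.00
OB = -1600 * 17.00 / 144 = -188.89%


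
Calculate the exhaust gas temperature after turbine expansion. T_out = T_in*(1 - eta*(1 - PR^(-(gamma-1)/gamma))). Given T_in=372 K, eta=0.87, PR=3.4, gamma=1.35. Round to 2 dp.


T_out = T_in * (1 - eta * (1 - PR^(-(gamma-1)/gamma)))
Exponent = -(1.35-1)/1.35 = -0.25925926
PR^exp = 3.4^(-0.25925926) = 0.72813041
Factor = 1 - 0.87*(1 - 0.72813041) = 0.76347346
T_out = 372 * 0.76347346 = 284.01 K


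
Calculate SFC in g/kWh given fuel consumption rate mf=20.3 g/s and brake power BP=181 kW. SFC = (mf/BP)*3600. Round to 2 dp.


SFC = (mf / BP) * 3600
Rate = 20.3 / 181 = 0.112155 g/(s*kW)
SFC = 0.112155 * 3600 = 403.76 g/kWh


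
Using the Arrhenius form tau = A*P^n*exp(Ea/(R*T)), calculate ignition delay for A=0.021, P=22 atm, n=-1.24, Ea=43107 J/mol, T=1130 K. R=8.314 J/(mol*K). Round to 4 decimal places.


tau = A * P^n * exp(Ea/(R*T))
P^n = 22^(-1.24) = 0.02164691
Ea/(R*T) = 43107/(8.314*1130) = 4.588380
exp(Ea/(R*T)) = 98.334954
tau = 0.021 * 0.02164691 * 98.334954 = 0.0447 ms


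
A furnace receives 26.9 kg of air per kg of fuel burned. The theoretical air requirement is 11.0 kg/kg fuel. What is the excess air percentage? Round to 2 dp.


Excess air = actual - stoichiometric = 26.9 - 11.0 = 15.90 kg/kg fuel
Excess air % = (excess / stoich) * 100 = (15.90 / 11.0) * 100 = 144.55%


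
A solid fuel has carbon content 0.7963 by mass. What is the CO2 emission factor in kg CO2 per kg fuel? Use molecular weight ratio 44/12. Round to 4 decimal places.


EF = C_frac * (M_CO2 / M_C)
EF = 0.7963 * (44/12)
EF = 0.7963 * 3.666667 = 2.9198 kg_CO2/kg_fuel


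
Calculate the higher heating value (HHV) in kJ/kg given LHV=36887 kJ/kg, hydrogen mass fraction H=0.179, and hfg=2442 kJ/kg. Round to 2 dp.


HHV = LHV + hfg * 9 * H
Water addition = 2442 * 9 * 0.179 = 3934.062 kJ/kg
HHV = 36887 + 3934.062 = 40821.06 kJ/kg


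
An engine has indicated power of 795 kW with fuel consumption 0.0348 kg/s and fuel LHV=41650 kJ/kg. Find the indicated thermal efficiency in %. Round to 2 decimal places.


eta_ith = (IP / (mf * LHV)) * 100
Denominator = 0.0348 * 41650 = 1449.4200 kW
eta_ith = (795 / 1449.4200) * 100 = 54.85%


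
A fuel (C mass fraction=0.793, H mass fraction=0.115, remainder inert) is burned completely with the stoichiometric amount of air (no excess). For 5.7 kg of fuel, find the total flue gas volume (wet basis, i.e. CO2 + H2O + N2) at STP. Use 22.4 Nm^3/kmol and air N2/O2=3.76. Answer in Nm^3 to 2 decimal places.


Per kg fuel: CO2 = (C/12 kmol)*22.4 = (0.793/12)*22.4 = 1.48027 Nm^3
Per kg fuel: H2O = (H/2 kmol)*22.4 = (0.115/2)*22.4 = 1.28800 Nm^3
O2 needed per kg fuel = C/12 + H/4 = 0.793/12 + 0.115/4 = 0.09483333 kmol
Per kg fuel: N2 = O2*3.76*22.4 = 0.09483333*3.76*22.4 = 7.98724 Nm^3
Total per kg = 1.48027 + 1.28800 + 7.98724 = 10.75551 Nm^3
Total = 10.75551 * 5.7 = 61.31 Nm^3


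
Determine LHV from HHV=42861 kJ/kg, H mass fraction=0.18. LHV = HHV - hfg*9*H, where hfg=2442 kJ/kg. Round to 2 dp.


LHV = HHV - hfg * 9 * H
Water correction = 2442 * 9 * 0.18 = 3956.040 kJ/kg
LHV = 42861 - 3956.040 = 38904.96 kJ/kg


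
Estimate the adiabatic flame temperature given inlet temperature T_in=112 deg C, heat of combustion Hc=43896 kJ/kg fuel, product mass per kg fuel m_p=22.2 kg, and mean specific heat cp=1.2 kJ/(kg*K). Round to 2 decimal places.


T_ad = T_in + Hc / (m_p * cp)
Denominator = 22.2 * 1.2 = 26.6400
Temperature rise = 43896 / 26.6400 = 1647.75 K
T_ad = 112 + 1647.75 = 1759.75 deg C


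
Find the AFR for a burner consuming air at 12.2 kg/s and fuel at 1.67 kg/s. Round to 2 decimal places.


AFR = m_air / m_fuel
AFR = 12.2 / 1.67 = 7.31


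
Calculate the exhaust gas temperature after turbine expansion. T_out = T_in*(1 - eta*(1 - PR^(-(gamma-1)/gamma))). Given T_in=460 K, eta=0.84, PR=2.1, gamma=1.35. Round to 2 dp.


T_out = T_in * (1 - eta * (1 - PR^(-(gamma-1)/gamma)))
Exponent = -(1.35-1)/1.35 = -0.25925926
PR^exp = 2.1^(-0.25925926) = 0.82501466
Factor = 1 - 0.84*(1 - 0.82501466) = 0.85301231
T_out = 460 * 0.85301231 = 392.39 K


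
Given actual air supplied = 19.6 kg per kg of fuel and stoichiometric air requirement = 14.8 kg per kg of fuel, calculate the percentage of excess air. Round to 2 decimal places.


Excess air = actual - stoichiometric = 19.6 - 14.8 = 4.80 kg/kg fuel
Excess air % = (excess / stoich) * 100 = (4.80 / 14.8) * 100 = 32.43%


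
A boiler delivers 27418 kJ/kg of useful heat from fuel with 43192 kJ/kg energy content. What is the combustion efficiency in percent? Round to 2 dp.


Efficiency = (Q_useful / Q_fuel) * 100
Efficiency = (27418 / 43192) * 100
Efficiency = 0.6348 * 100 = 63.48%


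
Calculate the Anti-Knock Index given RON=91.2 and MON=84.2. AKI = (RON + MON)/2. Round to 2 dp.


AKI = (RON + MON) / 2
AKI = (91.2 + 84.2) / 2
AKI = 175.4 / 2 = 87.70


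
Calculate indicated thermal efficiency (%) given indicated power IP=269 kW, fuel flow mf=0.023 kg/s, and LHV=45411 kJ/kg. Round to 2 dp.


eta_ith = (IP / (mf * LHV)) * 100
Denominator = 0.023 * 45411 = 1044.4530 kW
eta_ith = (269 / 1044.4530) * 100 = 25.76%


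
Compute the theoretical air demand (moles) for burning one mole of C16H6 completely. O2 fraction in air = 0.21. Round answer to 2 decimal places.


Balanced combustion: C16H6 + 17.5 O2 -> 16 CO2 + 3 H2O
O2 needed = C + H/4 = 16 + 6/4 = 17.50 moles
Air moles = O2 / 0.21 = 17.50 / 0.21 = 83.33 moles air


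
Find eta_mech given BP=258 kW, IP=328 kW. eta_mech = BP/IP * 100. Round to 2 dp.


eta_mech = (BP / IP) * 100
Ratio = 258 / 328 = 0.7866
eta_mech = 0.7866 * 100 = 78.66%


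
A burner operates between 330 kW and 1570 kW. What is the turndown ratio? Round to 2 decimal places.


TDR = Q_max / Q_min
TDR = 1570 / 330 = 4.76


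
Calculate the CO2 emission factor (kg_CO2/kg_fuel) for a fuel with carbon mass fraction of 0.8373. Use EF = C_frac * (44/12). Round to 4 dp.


EF = C_frac * (M_CO2 / M_C)
EF = 0.8373 * (44/12)
EF = 0.8373 * 3.666667 = 3.0701 kg_CO2/kg_fuel


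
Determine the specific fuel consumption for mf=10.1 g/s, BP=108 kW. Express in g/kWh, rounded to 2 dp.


SFC = (mf / BP) * 3600
Rate = 10.1 / 108 = 0.093519 g/(s*kW)
SFC = 0.093519 * 3600 = 336.67 g/kWh


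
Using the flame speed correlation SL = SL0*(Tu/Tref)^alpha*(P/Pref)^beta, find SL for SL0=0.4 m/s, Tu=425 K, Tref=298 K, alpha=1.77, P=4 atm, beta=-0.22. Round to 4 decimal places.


SL = SL0 * (Tu/Tref)^alpha * (P/Pref)^beta
T ratio = 425/298 = 1.42617450
(T ratio)^alpha = 1.42617450^1.77 = 1.874501
(P/Pref)^beta = 4^(-0.22) = 0.737135
SL = 0.4 * 1.874501 * 0.737135 = 0.5527 m/s


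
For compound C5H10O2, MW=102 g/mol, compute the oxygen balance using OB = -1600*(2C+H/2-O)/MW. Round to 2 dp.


OB = -1600 * (2C + H/2 - O) / MW
Inner = 2*5 + 10/2 - 2 = 13.00
OB = -1600 * 13.00 / 102 = -203.92%


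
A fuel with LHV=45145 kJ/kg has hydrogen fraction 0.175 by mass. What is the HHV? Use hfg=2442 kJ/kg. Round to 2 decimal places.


HHV = LHV + hfg * 9 * H
Water addition = 2442 * 9 * 0.175 = 3846.150 kJ/kg
HHV = 45145 + 3846.150 = 48991.15 kJ/kg


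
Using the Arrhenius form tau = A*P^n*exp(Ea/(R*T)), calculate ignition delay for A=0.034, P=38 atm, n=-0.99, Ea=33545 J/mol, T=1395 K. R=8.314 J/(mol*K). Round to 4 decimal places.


tau = A * P^n * exp(Ea/(R*T))
P^n = 38^(-0.99) = 0.02729067
Ea/(R*T) = 33545/(8.314*1395) = 2.892302
exp(Ea/(R*T)) = 18.034770
tau = 0.034 * 0.02729067 * 18.034770 = 0.0167 ms


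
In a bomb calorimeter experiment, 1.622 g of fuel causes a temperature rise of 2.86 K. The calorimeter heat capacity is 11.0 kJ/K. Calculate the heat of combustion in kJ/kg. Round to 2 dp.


Hc = C_cal * delta_T / m_fuel
Q_released = 11.0 * 2.86 = 31.4600 kJ
m_fuel = 1.622 g = 1.622/1000 kg = 0.001622 kg
Hc = 31.4600 / 0.001622 = 19395.81 kJ/kg


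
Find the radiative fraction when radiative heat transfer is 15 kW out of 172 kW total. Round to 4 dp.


f_rad = Q_rad / Q_total
f_rad = 15 / 172 = 0.0872


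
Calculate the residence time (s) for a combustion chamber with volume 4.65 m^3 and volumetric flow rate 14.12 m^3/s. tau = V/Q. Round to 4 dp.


tau = V / Q_flow
tau = 4.65 / 14.12 = 0.3293 s


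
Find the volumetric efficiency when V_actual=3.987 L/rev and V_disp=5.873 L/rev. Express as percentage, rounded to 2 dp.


eta_v = (V_actual / V_disp) * 100
Ratio = 3.987 / 5.873 = 0.6789
eta_v = 0.6789 * 100 = 67.89%


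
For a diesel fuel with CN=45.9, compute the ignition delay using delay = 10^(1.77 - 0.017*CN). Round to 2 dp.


delay = 10^(1.77 - 0.017*CN)
Exponent = 1.77 - 0.017*45.9 = 0.9897
delay = 10^0.9897 = 9.77 ms


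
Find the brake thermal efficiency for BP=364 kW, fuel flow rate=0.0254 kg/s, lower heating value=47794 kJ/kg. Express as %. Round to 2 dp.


eta_BTE = (BP / (mf * LHV)) * 100
Denominator = 0.0254 * 47794 = 1213.9676 kW
eta_BTE = (364 / 1213.9676) * 100 = 29.98%


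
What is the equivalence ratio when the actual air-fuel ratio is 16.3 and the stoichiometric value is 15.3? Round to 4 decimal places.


phi = AFR_stoich / AFR_actual
phi = 15.3 / 16.3 = 0.9387


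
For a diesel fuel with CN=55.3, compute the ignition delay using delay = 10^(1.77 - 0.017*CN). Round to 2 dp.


delay = 10^(1.77 - 0.017*CN)
Exponent = 1.77 - 0.017*55.3 = 0.8299
delay = 10^0.8299 = 6.76 ms


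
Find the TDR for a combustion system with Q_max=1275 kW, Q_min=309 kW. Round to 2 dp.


TDR = Q_max / Q_min
TDR = 1275 / 309 = 4.13


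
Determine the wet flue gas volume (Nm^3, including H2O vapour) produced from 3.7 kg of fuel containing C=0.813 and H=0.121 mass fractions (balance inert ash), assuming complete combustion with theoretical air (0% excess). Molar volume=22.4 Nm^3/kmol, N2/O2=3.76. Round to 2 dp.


Per kg fuel: CO2 = (C/12 kmol)*22.4 = (0.813/12)*22.4 = 1.51760 Nm^3
Per kg fuel: H2O = (H/2 kmol)*22.4 = (0.121/2)*22.4 = 1.35520 Nm^3
O2 needed per kg fuel = C/12 + H/4 = 0.813/12 + 0.121/4 = 0.09800000 kmol
Per kg fuel: N2 = O2*3.76*22.4 = 0.09800000*3.76*22.4 = 8.25395 Nm^3
Total per kg = 1.51760 + 1.35520 + 8.25395 = 11.12675 Nm^3
Total = 11.12675 * 3.7 = 41.17 Nm^3


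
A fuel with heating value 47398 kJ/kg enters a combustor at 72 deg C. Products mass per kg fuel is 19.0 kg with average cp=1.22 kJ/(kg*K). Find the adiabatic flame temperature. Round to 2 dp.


T_ad = T_in + Hc / (m_p * cp)
Denominator = 19.0 * 1.22 = 23.1800
Temperature rise = 47398 / 23.1800 = 2044.78 K
T_ad = 72 + 2044.78 = 2116.78 deg C


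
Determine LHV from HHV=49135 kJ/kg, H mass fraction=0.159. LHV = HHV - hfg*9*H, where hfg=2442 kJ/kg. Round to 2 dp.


LHV = HHV - hfg * 9 * H
Water correction = 2442 * 9 * 0.159 = 3494.502 kJ/kg
LHV = 49135 - 3494.502 = 45640.50 kJ/kg


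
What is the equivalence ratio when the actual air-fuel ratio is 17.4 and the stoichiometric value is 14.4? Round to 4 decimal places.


phi = AFR_stoich / AFR_actual
phi = 14.4 / 17.4 = 0.8276


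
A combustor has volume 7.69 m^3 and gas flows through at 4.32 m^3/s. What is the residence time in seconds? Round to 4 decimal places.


tau = V / Q_flow
tau = 7.69 / 4.32 = 1.7801 s


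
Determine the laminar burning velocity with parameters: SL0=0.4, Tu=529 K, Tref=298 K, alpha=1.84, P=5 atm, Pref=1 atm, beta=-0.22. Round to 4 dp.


SL = SL0 * (Tu/Tref)^alpha * (P/Pref)^beta
T ratio = 529/298 = 1.77516779
(T ratio)^alpha = 1.77516779^1.84 = 2.874753
(P/Pref)^beta = 5^(-0.22) = 0.701821
SL = 0.4 * 2.874753 * 0.701821 = 0.8070 m/s


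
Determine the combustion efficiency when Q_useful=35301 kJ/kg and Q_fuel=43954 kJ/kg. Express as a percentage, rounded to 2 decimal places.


Efficiency = (Q_useful / Q_fuel) * 100
Efficiency = (35301 / 43954) * 100
Efficiency = 0.8031 * 100 = 80.31%


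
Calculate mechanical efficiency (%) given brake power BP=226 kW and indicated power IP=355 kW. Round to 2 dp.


eta_mech = (BP / IP) * 100
Ratio = 226 / 355 = 0.6366
eta_mech = 0.6366 * 100 = 63.66%


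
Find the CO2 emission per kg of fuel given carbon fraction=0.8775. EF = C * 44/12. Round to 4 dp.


EF = C_frac * (M_CO2 / M_C)
EF = 0.8775 * (44/12)
EF = 0.8775 * 3.666667 = 3.2175 kg_CO2/kg_fuel


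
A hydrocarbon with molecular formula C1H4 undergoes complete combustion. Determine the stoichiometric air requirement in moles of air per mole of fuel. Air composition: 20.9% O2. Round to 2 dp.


Balanced combustion: C1H4 + 2 O2 -> 1 CO2 + 2 H2O
O2 needed = C + H/4 = 1 + 4/4 = 2.00 moles
Air moles = O2 / 0.209 = 2.00 / 0.209 = 9.57 moles air


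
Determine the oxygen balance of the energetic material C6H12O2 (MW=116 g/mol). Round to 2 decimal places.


OB = -1600 * (2C + H/2 - O) / MW
Inner = 2*6 + 12/2 - 2 = 16.00
OB = -1600 * 16.00 / 116 = -220.69%


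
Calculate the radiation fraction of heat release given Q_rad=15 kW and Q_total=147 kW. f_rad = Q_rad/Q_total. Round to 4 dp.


f_rad = Q_rad / Q_total
f_rad = 15 / 147 = 0.1020


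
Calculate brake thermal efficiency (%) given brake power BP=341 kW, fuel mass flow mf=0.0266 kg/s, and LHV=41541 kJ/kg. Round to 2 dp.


eta_BTE = (BP / (mf * LHV)) * 100
Denominator = 0.0266 * 41541 = 1104.9906 kW
eta_BTE = (341 / 1104.9906) * 100 = 30.86%


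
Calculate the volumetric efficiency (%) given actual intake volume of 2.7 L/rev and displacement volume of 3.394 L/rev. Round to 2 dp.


eta_v = (V_actual / V_disp) * 100
Ratio = 2.7 / 3.394 = 0.7955
eta_v = 0.7955 * 100 = 79.55%


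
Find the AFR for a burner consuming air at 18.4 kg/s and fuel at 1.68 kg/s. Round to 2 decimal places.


AFR = m_air / m_fuel
AFR = 18.4 / 1.68 = 10.95


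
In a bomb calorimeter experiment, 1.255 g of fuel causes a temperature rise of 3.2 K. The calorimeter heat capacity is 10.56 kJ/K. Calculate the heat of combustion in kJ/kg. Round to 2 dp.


Hc = C_cal * delta_T / m_fuel
Q_released = 10.56 * 3.2 = 33.7920 kJ
m_fuel = 1.255 g = 1.255/1000 kg = 0.001255 kg
Hc = 33.7920 / 0.001255 = 26925.90 kJ/kg


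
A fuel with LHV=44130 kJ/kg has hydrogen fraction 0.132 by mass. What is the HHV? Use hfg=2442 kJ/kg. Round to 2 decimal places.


HHV = LHV + hfg * 9 * H
Water addition = 2442 * 9 * 0.132 = 2901.096 kJ/kg
HHV = 44130 + 2901.096 = 47031.10 kJ/kg


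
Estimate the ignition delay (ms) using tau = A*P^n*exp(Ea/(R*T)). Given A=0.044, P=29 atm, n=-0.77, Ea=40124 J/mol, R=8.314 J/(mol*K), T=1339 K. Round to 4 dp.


tau = A * P^n * exp(Ea/(R*T))
P^n = 29^(-0.77) = 0.07480895
Ea/(R*T) = 40124/(8.314*1339) = 3.604239
exp(Ea/(R*T)) = 36.753717
tau = 0.044 * 0.07480895 * 36.753717 = 0.1210 ms


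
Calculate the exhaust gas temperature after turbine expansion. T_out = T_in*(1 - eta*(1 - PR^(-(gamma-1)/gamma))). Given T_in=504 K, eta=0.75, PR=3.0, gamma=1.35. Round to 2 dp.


T_out = T_in * (1 - eta * (1 - PR^(-(gamma-1)/gamma)))
Exponent = -(1.35-1)/1.35 = -0.25925926
PR^exp = 3.0^(-0.25925926) = 0.75214556
Factor = 1 - 0.75*(1 - 0.75214556) = 0.81410917
T_out = 504 * 0.81410917 = 410.31 K


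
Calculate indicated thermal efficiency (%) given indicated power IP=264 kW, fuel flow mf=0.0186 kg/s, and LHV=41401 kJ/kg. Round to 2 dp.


eta_ith = (IP / (mf * LHV)) * 100
Denominator = 0.0186 * 41401 = 770.0586 kW
eta_ith = (264 / 770.0586) * 100 = 34.28%


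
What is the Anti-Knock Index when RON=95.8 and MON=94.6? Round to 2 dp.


AKI = (RON + MON) / 2
AKI = (95.8 + 94.6) / 2
AKI = 190.4 / 2 = 95.20


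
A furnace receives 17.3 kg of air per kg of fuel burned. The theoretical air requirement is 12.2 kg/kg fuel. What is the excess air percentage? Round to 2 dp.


Excess air = actual - stoichiometric = 17.3 - 12.2 = 5.10 kg/kg fuel
Excess air % = (excess / stoich) * 100 = (5.10 / 12.2) * 100 = 41.80%


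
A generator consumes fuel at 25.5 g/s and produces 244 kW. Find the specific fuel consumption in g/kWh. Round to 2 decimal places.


SFC = (mf / BP) * 3600
Rate = 25.5 / 244 = 0.104508 g/(s*kW)
SFC = 0.104508 * 3600 = 376.23 g/kWh


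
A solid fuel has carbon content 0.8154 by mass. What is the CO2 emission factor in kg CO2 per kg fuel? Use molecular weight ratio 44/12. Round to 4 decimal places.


EF = C_frac * (M_CO2 / M_C)
EF = 0.8154 * (44/12)
EF = 0.8154 * 3.666667 = 2.9898 kg_CO2/kg_fuel


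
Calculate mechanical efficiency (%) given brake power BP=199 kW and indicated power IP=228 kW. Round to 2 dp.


eta_mech = (BP / IP) * 100
Ratio = 199 / 228 = 0.8728
eta_mech = 0.8728 * 100 = 87.28%


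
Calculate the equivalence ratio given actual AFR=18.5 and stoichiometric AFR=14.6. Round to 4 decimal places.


phi = AFR_stoich / AFR_actual
phi = 14.6 / 18.5 = 0.7892


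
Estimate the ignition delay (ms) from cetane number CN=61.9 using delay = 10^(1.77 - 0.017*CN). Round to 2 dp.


delay = 10^(1.77 - 0.017*CN)
Exponent = 1.77 - 0.017*61.9 = 0.7177
delay = 10^0.7177 = 5.22 ms


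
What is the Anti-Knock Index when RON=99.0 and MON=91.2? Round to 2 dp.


AKI = (RON + MON) / 2
AKI = (99.0 + 91.2) / 2
AKI = 190.2 / 2 = 95.10


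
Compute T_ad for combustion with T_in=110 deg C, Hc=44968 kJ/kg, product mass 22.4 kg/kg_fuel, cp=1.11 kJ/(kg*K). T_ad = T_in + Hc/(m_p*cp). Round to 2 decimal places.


T_ad = T_in + Hc / (m_p * cp)
Denominator = 22.4 * 1.11 = 24.8640
Temperature rise = 44968 / 24.8640 = 1808.56 K
T_ad = 110 + 1808.56 = 1918.56 deg C


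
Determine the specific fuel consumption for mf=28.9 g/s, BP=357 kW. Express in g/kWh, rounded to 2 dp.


SFC = (mf / BP) * 3600
Rate = 28.9 / 357 = 0.080952 g/(s*kW)
SFC = 0.080952 * 3600 = 291.43 g/kWh


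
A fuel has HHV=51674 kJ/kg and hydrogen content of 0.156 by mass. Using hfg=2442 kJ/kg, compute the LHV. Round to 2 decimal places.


LHV = HHV - hfg * 9 * H
Water correction = 2442 * 9 * 0.156 = 3428.568 kJ/kg
LHV = 51674 - 3428.568 = 48245.43 kJ/kg


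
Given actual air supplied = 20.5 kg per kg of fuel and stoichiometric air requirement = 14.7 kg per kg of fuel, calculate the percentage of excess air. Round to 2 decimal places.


Excess air = actual - stoichiometric = 20.5 - 14.7 = 5.80 kg/kg fuel
Excess air % = (excess / stoich) * 100 = (5.80 / 14.7) * 100 = 39.46%


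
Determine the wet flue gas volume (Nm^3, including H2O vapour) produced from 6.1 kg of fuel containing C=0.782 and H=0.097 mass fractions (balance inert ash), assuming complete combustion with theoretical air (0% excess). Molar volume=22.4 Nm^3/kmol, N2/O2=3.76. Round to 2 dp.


Per kg fuel: CO2 = (C/12 kmol)*22.4 = (0.782/12)*22.4 = 1.45973 Nm^3
Per kg fuel: H2O = (H/2 kmol)*22.4 = (0.097/2)*22.4 = 1.08640 Nm^3
O2 needed per kg fuel = C/12 + H/4 = 0.782/12 + 0.097/4 = 0.08941667 kmol
Per kg fuel: N2 = O2*3.76*22.4 = 0.08941667*3.76*22.4 = 7.53103 Nm^3
Total per kg = 1.45973 + 1.08640 + 7.53103 = 10.07716 Nm^3
Total = 10.07716 * 6.1 = 61.47 Nm^3


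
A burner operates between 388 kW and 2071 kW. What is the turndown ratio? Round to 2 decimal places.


TDR = Q_max / Q_min
TDR = 2071 / 388 = 5.34


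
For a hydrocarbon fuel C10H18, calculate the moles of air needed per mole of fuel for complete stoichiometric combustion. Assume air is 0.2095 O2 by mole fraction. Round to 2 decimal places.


Balanced combustion: C10H18 + 14.5 O2 -> 10 CO2 + 9 H2O
O2 needed = C + H/4 = 10 + 18/4 = 14.50 moles
Air moles = O2 / 0.2095 = 14.50 / 0.2095 = 69.21 moles air


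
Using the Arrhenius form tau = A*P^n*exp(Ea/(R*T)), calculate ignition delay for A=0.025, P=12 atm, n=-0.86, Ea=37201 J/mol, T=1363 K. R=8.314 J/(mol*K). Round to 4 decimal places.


tau = A * P^n * exp(Ea/(R*T))
P^n = 12^(-0.86) = 0.11800601
Ea/(R*T) = 37201/(8.314*1363) = 3.282833
exp(Ea/(R*T)) = 26.651158
tau = 0.025 * 0.11800601 * 26.651158 = 0.0786 ms


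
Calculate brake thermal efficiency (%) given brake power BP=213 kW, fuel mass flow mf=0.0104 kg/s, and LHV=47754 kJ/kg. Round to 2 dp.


eta_BTE = (BP / (mf * LHV)) * 100
Denominator = 0.0104 * 47754 = 496.6416 kW
eta_BTE = (213 / 496.6416) * 100 = 42.89%


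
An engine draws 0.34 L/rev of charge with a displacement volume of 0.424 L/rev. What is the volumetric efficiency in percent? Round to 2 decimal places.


eta_v = (V_actual / V_disp) * 100
Ratio = 0.34 / 0.424 = 0.8019
eta_v = 0.8019 * 100 = 80.19%


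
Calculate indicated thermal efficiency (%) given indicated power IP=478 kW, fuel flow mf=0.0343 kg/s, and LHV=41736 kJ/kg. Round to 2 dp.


eta_ith = (IP / (mf * LHV)) * 100
Denominator = 0.0343 * 41736 = 1431.5448 kW
eta_ith = (478 / 1431.5448) * 100 = 33.39%


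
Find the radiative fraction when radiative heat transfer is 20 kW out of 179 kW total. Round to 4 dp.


f_rad = Q_rad / Q_total
f_rad = 20 / 179 = 0.1117


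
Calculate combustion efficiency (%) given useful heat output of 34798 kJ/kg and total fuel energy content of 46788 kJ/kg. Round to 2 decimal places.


Efficiency = (Q_useful / Q_fuel) * 100
Efficiency = (34798 / 46788) * 100
Efficiency = 0.7437 * 100 = 74.37%


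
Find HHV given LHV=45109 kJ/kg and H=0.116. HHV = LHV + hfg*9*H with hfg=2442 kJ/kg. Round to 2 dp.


HHV = LHV + hfg * 9 * H
Water addition = 2442 * 9 * 0.116 = 2549.448 kJ/kg
HHV = 45109 + 2549.448 = 47658.45 kJ/kg


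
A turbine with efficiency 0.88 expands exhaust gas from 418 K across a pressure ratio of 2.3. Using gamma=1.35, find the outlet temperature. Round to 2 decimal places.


T_out = T_in * (1 - eta * (1 - PR^(-(gamma-1)/gamma)))
Exponent = -(1.35-1)/1.35 = -0.25925926
PR^exp = 2.3^(-0.25925926) = 0.80578413
Factor = 1 - 0.88*(1 - 0.80578413) = 0.82909003
T_out = 418 * 0.82909003 = 346.56 K


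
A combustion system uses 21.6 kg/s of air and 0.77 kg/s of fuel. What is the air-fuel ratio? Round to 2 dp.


AFR = m_air / m_fuel
AFR = 21.6 / 0.77 = 28.05


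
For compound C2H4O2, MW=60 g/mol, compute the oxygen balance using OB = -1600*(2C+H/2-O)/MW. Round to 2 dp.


OB = -1600 * (2C + H/2 - O) / MW
Inner = 2*2 + 4/2 - 2 = 4.00
OB = -1600 * 4.00 / 60 = -106.67%


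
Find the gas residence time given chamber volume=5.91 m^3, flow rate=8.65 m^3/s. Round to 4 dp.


tau = V / Q_flow
tau = 5.91 / 8.65 = 0.6832 s


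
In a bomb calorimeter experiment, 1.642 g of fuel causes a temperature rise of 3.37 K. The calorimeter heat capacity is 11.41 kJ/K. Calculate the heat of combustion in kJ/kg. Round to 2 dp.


Hc = C_cal * delta_T / m_fuel
Q_released = 11.41 * 3.37 = 38.4517 kJ
m_fuel = 1.642 g = 1.642/1000 kg = 0.001642 kg
Hc = 38.4517 / 0.001642 = 23417.60 kJ/kg


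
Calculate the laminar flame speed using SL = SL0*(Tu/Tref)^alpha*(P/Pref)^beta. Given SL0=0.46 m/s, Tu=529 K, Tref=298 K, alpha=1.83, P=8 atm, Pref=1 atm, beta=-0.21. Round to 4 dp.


SL = SL0 * (Tu/Tref)^alpha * (P/Pref)^beta
T ratio = 529/298 = 1.77516779
(T ratio)^alpha = 1.77516779^1.83 = 2.858302
(P/Pref)^beta = 8^(-0.21) = 0.646176
SL = 0.46 * 2.858302 * 0.646176 = 0.8496 m/s


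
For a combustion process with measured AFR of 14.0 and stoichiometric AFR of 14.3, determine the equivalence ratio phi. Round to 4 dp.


phi = AFR_stoich / AFR_actual
phi = 14.3 / 14.0 = 1.0214


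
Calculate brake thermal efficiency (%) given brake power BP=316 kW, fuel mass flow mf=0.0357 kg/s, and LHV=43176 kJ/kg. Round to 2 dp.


eta_BTE = (BP / (mf * LHV)) * 100
Denominator = 0.0357 * 43176 = 1541.3832 kW
eta_BTE = (316 / 1541.3832) * 100 = 20.50%


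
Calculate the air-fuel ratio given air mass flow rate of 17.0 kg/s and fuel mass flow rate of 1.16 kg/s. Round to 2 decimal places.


AFR = m_air / m_fuel
AFR = 17.0 / 1.16 = 14.66


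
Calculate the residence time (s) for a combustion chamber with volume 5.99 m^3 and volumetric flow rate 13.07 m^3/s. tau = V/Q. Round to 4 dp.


tau = V / Q_flow
tau = 5.99 / 13.07 = 0.4583 s


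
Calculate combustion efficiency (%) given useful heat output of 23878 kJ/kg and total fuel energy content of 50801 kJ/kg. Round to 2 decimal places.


Efficiency = (Q_useful / Q_fuel) * 100
Efficiency = (23878 / 50801) * 100
Efficiency = 0.4700 * 100 = 47.00%


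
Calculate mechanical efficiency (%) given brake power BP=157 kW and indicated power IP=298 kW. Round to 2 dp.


eta_mech = (BP / IP) * 100
Ratio = 157 / 298 = 0.5268
eta_mech = 0.5268 * 100 = 52.68%


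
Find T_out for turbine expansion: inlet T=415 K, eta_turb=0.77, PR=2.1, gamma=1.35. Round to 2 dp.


T_out = T_in * (1 - eta * (1 - PR^(-(gamma-1)/gamma)))
Exponent = -(1.35-1)/1.35 = -0.25925926
PR^exp = 2.1^(-0.25925926) = 0.82501466
Factor = 1 - 0.77*(1 - 0.82501466) = 0.86526129
T_out = 415 * 0.86526129 = 359.08 K


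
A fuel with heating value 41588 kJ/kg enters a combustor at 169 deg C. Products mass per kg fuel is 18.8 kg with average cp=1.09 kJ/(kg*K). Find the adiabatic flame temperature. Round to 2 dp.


T_ad = T_in + Hc / (m_p * cp)
Denominator = 18.8 * 1.09 = 20.4920
Temperature rise = 41588 / 20.4920 = 2029.47 K
T_ad = 169 + 2029.47 = 2198.47 deg C


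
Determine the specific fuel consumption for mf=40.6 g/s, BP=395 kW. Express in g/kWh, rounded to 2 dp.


SFC = (mf / BP) * 3600
Rate = 40.6 / 395 = 0.102785 g/(s*kW)
SFC = 0.102785 * 3600 = 370.03 g/kWh


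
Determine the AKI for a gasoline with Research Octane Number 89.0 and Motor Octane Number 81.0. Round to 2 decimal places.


AKI = (RON + MON) / 2
AKI = (89.0 + 81.0) / 2
AKI = 170.0 / 2 = 85.00


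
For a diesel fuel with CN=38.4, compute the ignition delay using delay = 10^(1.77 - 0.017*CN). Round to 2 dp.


delay = 10^(1.77 - 0.017*CN)
Exponent = 1.77 - 0.017*38.4 = 1.1172
delay = 10^1.1172 = 13.10 ms


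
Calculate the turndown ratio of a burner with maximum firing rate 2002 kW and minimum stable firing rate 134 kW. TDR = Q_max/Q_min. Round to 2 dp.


TDR = Q_max / Q_min
TDR = 2002 / 134 = 14.94


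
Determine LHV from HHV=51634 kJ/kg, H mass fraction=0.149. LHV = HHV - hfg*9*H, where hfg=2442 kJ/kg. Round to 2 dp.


LHV = HHV - hfg * 9 * H
Water correction = 2442 * 9 * 0.149 = 3274.722 kJ/kg
LHV = 51634 - 3274.722 = 48359.28 kJ/kg


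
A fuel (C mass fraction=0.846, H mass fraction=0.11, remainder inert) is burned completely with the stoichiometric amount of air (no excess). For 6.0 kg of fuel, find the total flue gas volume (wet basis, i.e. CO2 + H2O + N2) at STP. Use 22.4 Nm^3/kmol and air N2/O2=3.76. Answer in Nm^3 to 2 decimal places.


Per kg fuel: CO2 = (C/12 kmol)*22.4 = (0.846/12)*22.4 = 1.57920 Nm^3
Per kg fuel: H2O = (H/2 kmol)*22.4 = (0.11/2)*22.4 = 1.23200 Nm^3
O2 needed per kg fuel = C/12 + H/4 = 0.846/12 + 0.11/4 = 0.09800000 kmol
Per kg fuel: N2 = O2*3.76*22.4 = 0.09800000*3.76*22.4 = 8.25395 Nm^3
Total per kg = 1.57920 + 1.23200 + 8.25395 = 11.06515 Nm^3
Total = 11.06515 * 6.0 = 66.39 Nm^3


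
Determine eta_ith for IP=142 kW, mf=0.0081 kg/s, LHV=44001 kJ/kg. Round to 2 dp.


eta_ith = (IP / (mf * LHV)) * 100
Denominator = 0.0081 * 44001 = 356.4081 kW
eta_ith = (142 / 356.4081) * 100 = 39.84%


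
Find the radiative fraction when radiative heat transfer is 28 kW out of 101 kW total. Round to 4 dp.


f_rad = Q_rad / Q_total
f_rad = 28 / 101 = 0.2772


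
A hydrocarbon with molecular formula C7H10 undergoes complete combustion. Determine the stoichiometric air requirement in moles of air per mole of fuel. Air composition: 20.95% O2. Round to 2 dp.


Balanced combustion: C7H10 + 9.5 O2 -> 7 CO2 + 5 H2O
O2 needed = C + H/4 = 7 + 10/4 = 9.50 moles
Air moles = O2 / 0.2095 = 9.50 / 0.2095 = 45.35 moles air
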